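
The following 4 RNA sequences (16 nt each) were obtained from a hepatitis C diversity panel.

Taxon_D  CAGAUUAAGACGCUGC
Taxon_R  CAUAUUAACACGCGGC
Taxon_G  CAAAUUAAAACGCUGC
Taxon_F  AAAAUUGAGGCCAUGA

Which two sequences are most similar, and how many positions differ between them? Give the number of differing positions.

Pairwise Hamming distances:
  Taxon_D vs Taxon_R: 3
  Taxon_D vs Taxon_G: 2
  Taxon_D vs Taxon_F: 7
  Taxon_R vs Taxon_G: 3
  Taxon_R vs Taxon_F: 9
  Taxon_G vs Taxon_F: 7
The smallest is 2, between Taxon_D and Taxon_G.

2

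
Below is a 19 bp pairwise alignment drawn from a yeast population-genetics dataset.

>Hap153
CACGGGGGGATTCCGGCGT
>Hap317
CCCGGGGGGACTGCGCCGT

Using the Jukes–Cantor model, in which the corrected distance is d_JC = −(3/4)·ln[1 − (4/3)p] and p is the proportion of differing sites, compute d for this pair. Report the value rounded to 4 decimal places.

0.2471

Mismatches occur at site 2 (A→C), site 11 (T→C), site 13 (C→G), site 16 (G→C).
p = 4/19 = 0.210526.
d = −0.75 · ln(1 − (4/3)·0.210526) = −0.75 · ln(0.719299) = −0.75 · (-0.329478) = 0.2471.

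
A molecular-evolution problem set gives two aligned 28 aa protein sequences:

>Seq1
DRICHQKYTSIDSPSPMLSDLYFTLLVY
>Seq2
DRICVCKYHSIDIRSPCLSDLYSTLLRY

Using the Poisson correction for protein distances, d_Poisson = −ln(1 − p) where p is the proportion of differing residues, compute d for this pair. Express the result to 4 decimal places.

Differing sites — 5:H/V; 6:Q/C; 9:T/H; 13:S/I; 14:P/R; 17:M/C; 23:F/S; 27:V/R.
p = 8/28 = 0.285714.
d = −ln(1 − 0.285714) = −ln(0.714286) = 0.3365.

0.3365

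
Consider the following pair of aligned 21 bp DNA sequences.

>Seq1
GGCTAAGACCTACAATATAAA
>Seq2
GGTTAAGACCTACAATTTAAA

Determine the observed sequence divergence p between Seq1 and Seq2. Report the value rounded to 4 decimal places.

0.0952

Differing sites — 3:C/T; 17:A/T.
There are 2 differences over 21 sites, so p = 2/21 = 0.0952.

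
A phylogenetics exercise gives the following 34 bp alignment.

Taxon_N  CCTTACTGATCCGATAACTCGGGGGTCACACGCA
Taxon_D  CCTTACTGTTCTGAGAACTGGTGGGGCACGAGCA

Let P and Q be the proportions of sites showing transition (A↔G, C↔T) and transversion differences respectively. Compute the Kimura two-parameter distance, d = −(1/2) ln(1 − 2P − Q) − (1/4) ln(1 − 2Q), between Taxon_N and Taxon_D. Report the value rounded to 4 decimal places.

Mismatches occur at site 9 (A→T, transversion), site 12 (C→T, transition), site 15 (T→G, transversion), site 20 (C→G, transversion), site 22 (G→T, transversion), site 26 (T→G, transversion), site 30 (A→G, transition), site 31 (C→A, transversion).
Of the 8 differences, 2 transitions and 6 transversions over 34 sites: P = 2/34 = 0.058824, Q = 6/34 = 0.176471.
d = −0.5·ln(0.705881) − 0.25·ln(0.647058) = −0.5·(-0.348309) − 0.25·(-0.435319) = 0.2830.

0.2830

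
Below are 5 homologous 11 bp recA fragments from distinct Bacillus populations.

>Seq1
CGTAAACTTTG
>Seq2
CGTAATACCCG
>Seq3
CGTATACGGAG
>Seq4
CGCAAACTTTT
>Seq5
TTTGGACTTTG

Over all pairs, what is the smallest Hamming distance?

2

Pairwise Hamming distances:
  Seq1 vs Seq2: 5
  Seq1 vs Seq3: 4
  Seq1 vs Seq4: 2
  Seq1 vs Seq5: 4
  Seq2 vs Seq3: 6
  Seq2 vs Seq4: 7
  Seq2 vs Seq5: 9
  Seq3 vs Seq4: 6
  Seq3 vs Seq5: 7
  Seq4 vs Seq5: 6
The smallest is 2, between Seq1 and Seq4.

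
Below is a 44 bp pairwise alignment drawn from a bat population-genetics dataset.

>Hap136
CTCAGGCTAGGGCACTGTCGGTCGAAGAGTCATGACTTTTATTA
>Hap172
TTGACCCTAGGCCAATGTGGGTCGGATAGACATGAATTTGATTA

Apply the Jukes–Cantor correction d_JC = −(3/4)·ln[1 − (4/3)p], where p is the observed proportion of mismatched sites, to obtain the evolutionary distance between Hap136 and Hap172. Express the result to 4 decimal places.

Differing sites — 1:C/T; 3:C/G; 5:G/C; 6:G/C; 12:G/C; 15:C/A; 19:C/G; 25:A/G; 27:G/T; 30:T/A; 36:C/A; 40:T/G.
p = 12/44 = 0.272727.
d = −0.75 · ln(1 − (4/3)·0.272727) = −0.75 · ln(0.636364) = −0.75 · (-0.451985) = 0.3390.

0.3390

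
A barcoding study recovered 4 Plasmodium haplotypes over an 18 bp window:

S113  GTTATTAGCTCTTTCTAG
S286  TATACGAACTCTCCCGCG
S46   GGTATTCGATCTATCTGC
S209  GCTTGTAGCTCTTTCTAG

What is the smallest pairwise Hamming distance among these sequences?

3

Pairwise Hamming distances:
  S113 vs S286: 9
  S113 vs S46: 6
  S113 vs S209: 3
  S286 vs S46: 12
  S286 vs S209: 10
  S46 vs S209: 8
The smallest is 3, between S113 and S209.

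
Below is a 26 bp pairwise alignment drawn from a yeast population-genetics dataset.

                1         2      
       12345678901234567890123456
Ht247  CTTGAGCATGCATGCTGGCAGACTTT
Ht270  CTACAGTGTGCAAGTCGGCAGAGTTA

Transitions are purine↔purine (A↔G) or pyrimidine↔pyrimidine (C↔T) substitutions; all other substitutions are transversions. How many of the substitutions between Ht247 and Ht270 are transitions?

Mismatches occur at site 3 (T→A, transversion), site 4 (G→C, transversion), site 7 (C→T, transition), site 8 (A→G, transition), site 13 (T→A, transversion), site 15 (C→T, transition), site 16 (T→C, transition), site 23 (C→G, transversion), site 26 (T→A, transversion).
Of the 9 differences, 4 transitions and 5 transversions, so the answer is 4.

4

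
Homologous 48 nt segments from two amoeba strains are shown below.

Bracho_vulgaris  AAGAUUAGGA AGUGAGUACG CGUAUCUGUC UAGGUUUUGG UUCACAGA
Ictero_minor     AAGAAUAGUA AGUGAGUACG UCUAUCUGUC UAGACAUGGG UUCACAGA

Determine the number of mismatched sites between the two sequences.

8

Mismatches occur at site 5 (U→A), site 9 (G→U), site 21 (C→U), site 22 (G→C), site 34 (G→A), site 35 (U→C), site 36 (U→A), site 38 (U→G).
That gives 8 mismatches out of 48 aligned sites, so the Hamming distance is 8.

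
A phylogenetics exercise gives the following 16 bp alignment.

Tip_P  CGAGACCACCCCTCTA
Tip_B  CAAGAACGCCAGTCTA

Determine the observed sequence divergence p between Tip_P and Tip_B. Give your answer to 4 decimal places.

The sequences differ at positions 2 (G/A), 6 (C/A), 8 (A/G), 11 (C/A), 12 (C/G).
There are 5 differences over 16 sites, so p = 5/16 = 0.3125.

0.3125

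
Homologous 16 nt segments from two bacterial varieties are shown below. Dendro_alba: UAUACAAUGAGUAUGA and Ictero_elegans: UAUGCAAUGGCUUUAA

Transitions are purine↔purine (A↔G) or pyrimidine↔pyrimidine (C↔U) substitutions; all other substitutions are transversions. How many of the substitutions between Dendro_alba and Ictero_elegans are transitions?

3

The sequences differ at positions 4 (A/G, transition), 10 (A/G, transition), 11 (G/C, transversion), 13 (A/U, transversion), 15 (G/A, transition).
Of the 5 differences, 3 transitions and 2 transversions, so the answer is 3.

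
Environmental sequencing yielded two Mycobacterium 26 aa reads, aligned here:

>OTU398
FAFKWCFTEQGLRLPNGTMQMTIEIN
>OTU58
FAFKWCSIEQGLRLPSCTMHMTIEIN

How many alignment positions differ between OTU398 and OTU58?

5

Differing sites — 7:F/S; 8:T/I; 16:N/S; 17:G/C; 20:Q/H.
That gives 5 mismatches out of 26 aligned sites, so the Hamming distance is 5.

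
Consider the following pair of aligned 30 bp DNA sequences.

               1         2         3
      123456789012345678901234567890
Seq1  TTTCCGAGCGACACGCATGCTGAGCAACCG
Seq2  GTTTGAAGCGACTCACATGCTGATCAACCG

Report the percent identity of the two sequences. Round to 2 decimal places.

Mismatches occur at site 1 (T→G), site 4 (C→T), site 5 (C→G), site 6 (G→A), site 13 (A→T), site 15 (G→A), site 24 (G→T).
23 of the 30 sites match, so the percent identity is 23/30 × 100 = 76.67%.

76.67%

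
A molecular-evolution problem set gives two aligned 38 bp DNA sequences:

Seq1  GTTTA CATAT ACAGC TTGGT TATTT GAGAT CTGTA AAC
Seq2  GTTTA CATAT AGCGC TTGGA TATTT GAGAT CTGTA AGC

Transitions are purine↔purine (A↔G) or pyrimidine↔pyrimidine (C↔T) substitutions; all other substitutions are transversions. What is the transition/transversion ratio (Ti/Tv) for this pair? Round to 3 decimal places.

The sequences differ at positions 12 (C/G, transversion), 13 (A/C, transversion), 20 (T/A, transversion), 37 (A/G, transition).
Of the 4 differences, 1 transition and 3 transversions, so Ti/Tv = 1/3 = 0.333.

0.333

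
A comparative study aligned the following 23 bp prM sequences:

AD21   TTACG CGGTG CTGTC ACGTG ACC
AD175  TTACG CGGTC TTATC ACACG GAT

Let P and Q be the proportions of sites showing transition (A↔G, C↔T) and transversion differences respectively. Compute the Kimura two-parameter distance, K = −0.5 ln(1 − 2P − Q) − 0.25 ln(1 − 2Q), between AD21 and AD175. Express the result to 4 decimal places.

0.5169

The sequences differ at positions 10 (G/C, transversion), 11 (C/T, transition), 13 (G/A, transition), 18 (G/A, transition), 19 (T/C, transition), 21 (A/G, transition), 22 (C/A, transversion), 23 (C/T, transition).
Of the 8 differences, 6 transitions and 2 transversions over 23 sites: P = 6/23 = 0.260870, Q = 2/23 = 0.086957.
d = −0.5·ln(0.391303) − 0.25·ln(0.826086) = −0.5·(-0.938273) − 0.25·(-0.191056) = 0.5169.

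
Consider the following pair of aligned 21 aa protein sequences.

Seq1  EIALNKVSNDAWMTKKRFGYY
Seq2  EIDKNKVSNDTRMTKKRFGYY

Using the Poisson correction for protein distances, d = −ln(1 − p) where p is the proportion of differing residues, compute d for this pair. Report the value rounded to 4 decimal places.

The sequences differ at positions 3 (A/D), 4 (L/K), 11 (A/T), 12 (W/R).
p = 4/21 = 0.190476.
d = −ln(1 − 0.190476) = −ln(0.809524) = 0.2113.

0.2113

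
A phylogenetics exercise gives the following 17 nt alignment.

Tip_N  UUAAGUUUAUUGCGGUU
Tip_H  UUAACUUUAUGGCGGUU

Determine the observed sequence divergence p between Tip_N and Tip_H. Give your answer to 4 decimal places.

0.1176

Mismatches occur at site 5 (G/C), site 11 (U/G).
There are 2 differences over 17 sites, so p = 2/17 = 0.1176.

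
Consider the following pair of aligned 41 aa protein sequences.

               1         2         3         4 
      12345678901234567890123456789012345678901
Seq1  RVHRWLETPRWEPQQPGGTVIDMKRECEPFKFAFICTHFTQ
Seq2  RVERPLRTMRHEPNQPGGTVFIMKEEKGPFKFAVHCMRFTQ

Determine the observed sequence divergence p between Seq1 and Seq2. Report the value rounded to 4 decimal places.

0.3659

The sequences differ at positions 3 (H/E), 5 (W/P), 7 (E/R), 9 (P/M), 11 (W/H), 14 (Q/N), 21 (I/F), 22 (D/I), 25 (R/E), 27 (C/K), 28 (E/G), 34 (F/V), 35 (I/H), 37 (T/M), 38 (H/R).
There are 15 differences over 41 sites, so p = 15/41 = 0.3659.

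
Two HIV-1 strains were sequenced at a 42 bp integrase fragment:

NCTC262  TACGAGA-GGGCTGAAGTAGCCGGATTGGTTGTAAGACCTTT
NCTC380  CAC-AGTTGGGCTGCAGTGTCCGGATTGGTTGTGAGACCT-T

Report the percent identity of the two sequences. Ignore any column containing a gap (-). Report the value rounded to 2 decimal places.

84.62%

Excluding the 3 gap columns leaves 39 comparable sites.
Mismatches occur at site 1 (T/C), site 7 (A/T), site 15 (A/C), site 19 (A/G), site 20 (G/T), site 34 (A/G).
33 of the 39 comparable sites match, so the percent identity is 33/39 × 100 = 84.62%.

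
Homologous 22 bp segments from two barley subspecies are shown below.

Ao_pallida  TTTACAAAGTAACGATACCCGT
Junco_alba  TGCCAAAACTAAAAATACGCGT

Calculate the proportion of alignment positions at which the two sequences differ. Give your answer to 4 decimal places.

Mismatches occur at site 2 (T→G), site 3 (T→C), site 4 (A→C), site 5 (C→A), site 9 (G→C), site 13 (C→A), site 14 (G→A), site 19 (C→G).
There are 8 differences over 22 sites, so p = 8/22 = 0.3636.

0.3636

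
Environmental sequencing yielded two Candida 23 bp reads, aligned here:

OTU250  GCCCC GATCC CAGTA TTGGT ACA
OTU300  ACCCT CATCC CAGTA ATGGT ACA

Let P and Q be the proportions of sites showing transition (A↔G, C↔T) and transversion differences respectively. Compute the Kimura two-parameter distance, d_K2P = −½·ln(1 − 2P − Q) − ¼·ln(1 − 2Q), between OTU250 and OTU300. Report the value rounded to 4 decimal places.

Differing sites — 1:G/A (Ti); 5:C/T (Ti); 6:G/C (Tv); 16:T/A (Tv).
Of the 4 differences, 2 transitions and 2 transversions over 23 sites: P = 2/23 = 0.086957, Q = 2/23 = 0.086957.
d = −0.5·ln(0.739129) − 0.25·ln(0.826086) = −0.5·(-0.302283) − 0.25·(-0.191056) = 0.1989.

0.1989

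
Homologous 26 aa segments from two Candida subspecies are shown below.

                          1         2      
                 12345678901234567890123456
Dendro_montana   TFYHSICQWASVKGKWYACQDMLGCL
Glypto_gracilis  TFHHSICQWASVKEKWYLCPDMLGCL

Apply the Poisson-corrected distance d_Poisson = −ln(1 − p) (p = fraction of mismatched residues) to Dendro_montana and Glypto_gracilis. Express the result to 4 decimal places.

0.1671

Differing sites — 3:Y/H; 14:G/E; 18:A/L; 20:Q/P.
p = 4/26 = 0.153846.
d = −ln(1 − 0.153846) = −ln(0.846154) = 0.1671.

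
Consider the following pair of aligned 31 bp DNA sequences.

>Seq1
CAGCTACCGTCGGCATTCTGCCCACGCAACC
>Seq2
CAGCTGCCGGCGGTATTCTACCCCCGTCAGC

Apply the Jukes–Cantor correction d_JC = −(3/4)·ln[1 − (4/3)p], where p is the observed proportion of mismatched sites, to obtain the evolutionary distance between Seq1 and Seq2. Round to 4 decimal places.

0.3163

The sequences differ at positions 6 (A/G), 10 (T/G), 14 (C/T), 20 (G/A), 24 (A/C), 27 (C/T), 28 (A/C), 30 (C/G).
p = 8/31 = 0.258065.
d = −0.75 · ln(1 − (4/3)·0.258065) = −0.75 · ln(0.655913) = −0.75 · (-0.421727) = 0.3163.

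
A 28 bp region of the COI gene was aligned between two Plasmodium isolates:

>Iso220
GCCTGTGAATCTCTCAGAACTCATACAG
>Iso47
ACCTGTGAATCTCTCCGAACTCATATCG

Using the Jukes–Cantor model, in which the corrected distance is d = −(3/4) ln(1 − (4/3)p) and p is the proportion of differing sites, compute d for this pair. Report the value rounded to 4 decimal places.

Mismatches occur at site 1 (G→A), site 16 (A→C), site 26 (C→T), site 27 (A→C).
p = 4/28 = 0.142857.
d = −0.75 · ln(1 − (4/3)·0.142857) = −0.75 · ln(0.809524) = −0.75 · (-0.211309) = 0.1585.

0.1585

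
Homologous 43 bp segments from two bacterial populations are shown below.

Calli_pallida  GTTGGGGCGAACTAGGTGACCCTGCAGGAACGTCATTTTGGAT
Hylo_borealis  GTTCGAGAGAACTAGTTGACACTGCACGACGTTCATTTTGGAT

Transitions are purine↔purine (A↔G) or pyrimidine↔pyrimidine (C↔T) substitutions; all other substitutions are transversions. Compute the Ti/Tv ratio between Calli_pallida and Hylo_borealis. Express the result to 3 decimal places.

0.125

The sequences differ at positions 4 (G/C, transversion), 6 (G/A, transition), 8 (C/A, transversion), 16 (G/T, transversion), 21 (C/A, transversion), 27 (G/C, transversion), 30 (A/C, transversion), 31 (C/G, transversion), 32 (G/T, transversion).
Of the 9 differences, 1 transition and 8 transversions, so Ti/Tv = 1/8 = 0.125.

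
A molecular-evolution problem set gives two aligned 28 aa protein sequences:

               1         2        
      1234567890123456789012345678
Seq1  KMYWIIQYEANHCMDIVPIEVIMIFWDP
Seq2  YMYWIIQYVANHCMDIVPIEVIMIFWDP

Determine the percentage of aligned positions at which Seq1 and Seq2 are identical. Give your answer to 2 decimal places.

Mismatches occur at site 1 (K/Y), site 9 (E/V).
26 of the 28 sites match, so the percent identity is 26/28 × 100 = 92.86%.

92.86%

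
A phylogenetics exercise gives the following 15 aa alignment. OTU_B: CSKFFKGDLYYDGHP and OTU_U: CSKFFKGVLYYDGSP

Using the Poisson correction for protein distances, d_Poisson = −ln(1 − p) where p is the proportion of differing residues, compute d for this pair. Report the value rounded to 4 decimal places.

0.1431

Mismatches occur at site 8 (D→V), site 14 (H→S).
p = 2/15 = 0.133333.
d = −ln(1 − 0.133333) = −ln(0.866667) = 0.1431.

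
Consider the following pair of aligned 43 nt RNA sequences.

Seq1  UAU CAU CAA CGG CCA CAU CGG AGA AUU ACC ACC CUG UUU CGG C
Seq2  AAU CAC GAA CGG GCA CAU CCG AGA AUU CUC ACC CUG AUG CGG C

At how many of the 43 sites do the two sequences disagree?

The sequences differ at positions 1 (U/A), 6 (U/C), 7 (C/G), 13 (C/G), 20 (G/C), 28 (A/C), 29 (C/U), 37 (U/A), 39 (U/G).
That gives 9 mismatches out of 43 aligned sites, so the Hamming distance is 9.

9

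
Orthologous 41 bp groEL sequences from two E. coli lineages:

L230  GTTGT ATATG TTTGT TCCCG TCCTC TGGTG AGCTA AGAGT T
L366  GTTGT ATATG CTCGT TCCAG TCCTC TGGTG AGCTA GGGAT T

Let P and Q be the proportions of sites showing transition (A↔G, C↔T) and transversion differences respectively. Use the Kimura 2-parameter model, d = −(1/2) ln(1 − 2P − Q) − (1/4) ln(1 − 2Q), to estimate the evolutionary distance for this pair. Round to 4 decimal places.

0.1687

The sequences differ at positions 11 (T/C, transition), 13 (T/C, transition), 19 (C/A, transversion), 36 (A/G, transition), 38 (A/G, transition), 39 (G/A, transition).
Of the 6 differences, 5 transitions and 1 transversion over 41 sites: P = 5/41 = 0.121951, Q = 1/41 = 0.024390.
d = −0.5·ln(0.731708) − 0.25·ln(0.951220) = −0.5·(-0.312374) − 0.25·(-0.050010) = 0.1687.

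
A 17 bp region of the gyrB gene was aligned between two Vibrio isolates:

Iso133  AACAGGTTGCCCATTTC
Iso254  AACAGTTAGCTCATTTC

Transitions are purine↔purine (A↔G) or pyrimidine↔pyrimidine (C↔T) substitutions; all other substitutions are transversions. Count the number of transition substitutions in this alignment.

1

Mismatches occur at site 6 (G→T, transversion), site 8 (T→A, transversion), site 11 (C→T, transition).
Of the 3 differences, 1 transition and 2 transversions, so the answer is 1.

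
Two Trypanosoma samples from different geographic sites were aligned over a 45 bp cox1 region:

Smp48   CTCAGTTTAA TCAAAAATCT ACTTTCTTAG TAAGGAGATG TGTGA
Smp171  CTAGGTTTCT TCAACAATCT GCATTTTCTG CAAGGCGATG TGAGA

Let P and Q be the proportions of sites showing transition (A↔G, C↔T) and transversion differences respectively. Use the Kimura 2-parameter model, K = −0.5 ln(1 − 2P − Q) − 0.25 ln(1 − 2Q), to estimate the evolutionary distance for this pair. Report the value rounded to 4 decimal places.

0.3653

Differing sites — 3:C/A (Tv); 4:A/G (Ti); 9:A/C (Tv); 10:A/T (Tv); 15:A/C (Tv); 21:A/G (Ti); 23:T/A (Tv); 26:C/T (Ti); 28:T/C (Ti); 29:A/T (Tv); 31:T/C (Ti); 36:A/C (Tv); 43:T/A (Tv).
Of the 13 differences, 5 transitions and 8 transversions over 45 sites: P = 5/45 = 0.111111, Q = 8/45 = 0.177778.
d = −0.5·ln(0.600000) − 0.25·ln(0.644444) = −0.5·(-0.510826) − 0.25·(-0.439367) = 0.3653.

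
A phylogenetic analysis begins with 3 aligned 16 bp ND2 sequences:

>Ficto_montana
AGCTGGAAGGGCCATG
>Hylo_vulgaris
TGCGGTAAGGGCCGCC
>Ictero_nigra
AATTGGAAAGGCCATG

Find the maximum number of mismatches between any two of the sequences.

Pairwise Hamming distances:
  Ficto_montana vs Hylo_vulgaris: 6
  Ficto_montana vs Ictero_nigra: 3
  Hylo_vulgaris vs Ictero_nigra: 9
The largest is 9, between Hylo_vulgaris and Ictero_nigra.

9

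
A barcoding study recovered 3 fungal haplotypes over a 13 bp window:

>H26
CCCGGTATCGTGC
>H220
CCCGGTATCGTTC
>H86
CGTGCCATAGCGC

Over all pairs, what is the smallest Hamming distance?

1

Pairwise Hamming distances:
  H26 vs H220: 1
  H26 vs H86: 6
  H220 vs H86: 7
The smallest is 1, between H26 and H220.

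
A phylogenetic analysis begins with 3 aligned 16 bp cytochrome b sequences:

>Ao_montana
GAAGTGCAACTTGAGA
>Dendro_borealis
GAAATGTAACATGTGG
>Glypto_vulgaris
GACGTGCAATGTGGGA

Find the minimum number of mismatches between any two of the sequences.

Pairwise Hamming distances:
  Ao_montana vs Dendro_borealis: 5
  Ao_montana vs Glypto_vulgaris: 4
  Dendro_borealis vs Glypto_vulgaris: 7
The smallest is 4, between Ao_montana and Glypto_vulgaris.

4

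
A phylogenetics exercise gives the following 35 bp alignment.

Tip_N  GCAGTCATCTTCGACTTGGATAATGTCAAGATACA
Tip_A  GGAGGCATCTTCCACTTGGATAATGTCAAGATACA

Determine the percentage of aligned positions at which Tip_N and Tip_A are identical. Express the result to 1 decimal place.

91.4%

The sequences differ at positions 2 (C/G), 5 (T/G), 13 (G/C).
32 of the 35 sites match, so the percent identity is 32/35 × 100 = 91.4%.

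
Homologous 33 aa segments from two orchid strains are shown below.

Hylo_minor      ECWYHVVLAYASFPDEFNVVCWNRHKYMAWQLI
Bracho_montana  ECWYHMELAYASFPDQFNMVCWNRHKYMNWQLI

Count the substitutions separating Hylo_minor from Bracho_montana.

5

Mismatches occur at site 6 (V/M), site 7 (V/E), site 16 (E/Q), site 19 (V/M), site 29 (A/N).
That gives 5 mismatches out of 33 aligned sites, so the Hamming distance is 5.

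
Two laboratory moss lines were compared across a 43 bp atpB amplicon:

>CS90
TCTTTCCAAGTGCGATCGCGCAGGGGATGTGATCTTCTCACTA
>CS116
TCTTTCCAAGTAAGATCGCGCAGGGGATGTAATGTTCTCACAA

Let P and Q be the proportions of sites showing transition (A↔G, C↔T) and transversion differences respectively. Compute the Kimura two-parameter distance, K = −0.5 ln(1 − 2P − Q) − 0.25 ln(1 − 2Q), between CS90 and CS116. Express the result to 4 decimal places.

Differing sites — 12:G/A (Ti); 13:C/A (Tv); 31:G/A (Ti); 34:C/G (Tv); 42:T/A (Tv).
Of the 5 differences, 2 transitions and 3 transversions over 43 sites: P = 2/43 = 0.046512, Q = 3/43 = 0.069767.
d = −0.5·ln(0.837209) − 0.25·ln(0.860466) = −0.5·(-0.177682) − 0.25·(-0.150281) = 0.1264.

0.1264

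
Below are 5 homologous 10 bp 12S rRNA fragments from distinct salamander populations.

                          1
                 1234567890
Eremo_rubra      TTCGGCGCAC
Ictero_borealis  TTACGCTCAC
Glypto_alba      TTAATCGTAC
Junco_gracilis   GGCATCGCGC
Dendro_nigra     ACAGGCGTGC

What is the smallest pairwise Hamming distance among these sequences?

3

Pairwise Hamming distances:
  Eremo_rubra vs Ictero_borealis: 3
  Eremo_rubra vs Glypto_alba: 4
  Eremo_rubra vs Junco_gracilis: 5
  Eremo_rubra vs Dendro_nigra: 5
  Ictero_borealis vs Glypto_alba: 4
  Ictero_borealis vs Junco_gracilis: 7
  Ictero_borealis vs Dendro_nigra: 6
  Glypto_alba vs Junco_gracilis: 5
  Glypto_alba vs Dendro_nigra: 5
  Junco_gracilis vs Dendro_nigra: 6
The smallest is 3, between Eremo_rubra and Ictero_borealis.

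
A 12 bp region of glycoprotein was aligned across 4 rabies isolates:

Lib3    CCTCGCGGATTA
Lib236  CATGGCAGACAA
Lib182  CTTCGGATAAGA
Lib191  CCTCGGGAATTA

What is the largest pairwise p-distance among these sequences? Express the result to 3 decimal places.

Pairwise Hamming distances:
  Lib3 vs Lib236: 5
  Lib3 vs Lib182: 6
  Lib3 vs Lib191: 2
  Lib236 vs Lib182: 6
  Lib236 vs Lib191: 7
  Lib182 vs Lib191: 5
The largest is 7 mismatches, between Lib236 and Lib191; p = 7/12 = 0.583.

0.583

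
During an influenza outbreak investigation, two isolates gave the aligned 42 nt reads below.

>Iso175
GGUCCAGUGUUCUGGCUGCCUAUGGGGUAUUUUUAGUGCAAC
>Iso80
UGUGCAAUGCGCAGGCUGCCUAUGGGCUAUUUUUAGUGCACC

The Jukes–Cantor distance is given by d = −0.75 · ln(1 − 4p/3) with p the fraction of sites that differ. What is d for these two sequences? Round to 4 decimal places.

Differing sites — 1:G/U; 4:C/G; 7:G/A; 10:U/C; 11:U/G; 13:U/A; 27:G/C; 41:A/C.
p = 8/42 = 0.190476.
d = −0.75 · ln(1 − (4/3)·0.190476) = −0.75 · ln(0.746032) = −0.75 · (-0.292987) = 0.2197.

0.2197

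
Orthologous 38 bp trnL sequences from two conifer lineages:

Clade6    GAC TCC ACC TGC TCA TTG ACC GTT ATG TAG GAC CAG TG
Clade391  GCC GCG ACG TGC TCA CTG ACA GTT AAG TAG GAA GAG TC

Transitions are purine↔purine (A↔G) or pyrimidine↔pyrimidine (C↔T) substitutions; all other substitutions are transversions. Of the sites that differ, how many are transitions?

1

Differing sites — 2:A/C (Tv); 4:T/G (Tv); 6:C/G (Tv); 9:C/G (Tv); 16:T/C (Ti); 21:C/A (Tv); 26:T/A (Tv); 33:C/A (Tv); 34:C/G (Tv); 38:G/C (Tv).
Of the 10 differences, 1 transition and 9 transversions, so the answer is 1.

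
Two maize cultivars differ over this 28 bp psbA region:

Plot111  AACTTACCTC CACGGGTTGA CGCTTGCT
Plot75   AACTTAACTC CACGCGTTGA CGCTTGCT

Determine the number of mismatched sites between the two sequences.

The sequences differ at positions 7 (C/A), 15 (G/C).
That gives 2 mismatches out of 28 aligned sites, so the Hamming distance is 2.

2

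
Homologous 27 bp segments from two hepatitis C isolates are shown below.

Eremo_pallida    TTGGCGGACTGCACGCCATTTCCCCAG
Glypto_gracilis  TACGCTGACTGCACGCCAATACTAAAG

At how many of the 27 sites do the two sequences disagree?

8

Mismatches occur at site 2 (T↔A), site 3 (G↔C), site 6 (G↔T), site 19 (T↔A), site 21 (T↔A), site 23 (C↔T), site 24 (C↔A), site 25 (C↔A).
That gives 8 mismatches out of 27 aligned sites, so the Hamming distance is 8.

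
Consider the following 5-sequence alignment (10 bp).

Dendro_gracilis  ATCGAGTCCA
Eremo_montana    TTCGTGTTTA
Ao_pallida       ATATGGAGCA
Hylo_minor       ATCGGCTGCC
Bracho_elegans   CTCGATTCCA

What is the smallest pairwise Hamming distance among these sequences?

2

Pairwise Hamming distances:
  Dendro_gracilis vs Eremo_montana: 4
  Dendro_gracilis vs Ao_pallida: 5
  Dendro_gracilis vs Hylo_minor: 4
  Dendro_gracilis vs Bracho_elegans: 2
  Eremo_montana vs Ao_pallida: 7
  Eremo_montana vs Hylo_minor: 6
  Eremo_montana vs Bracho_elegans: 5
  Ao_pallida vs Hylo_minor: 5
  Ao_pallida vs Bracho_elegans: 7
  Hylo_minor vs Bracho_elegans: 5
The smallest is 2, between Dendro_gracilis and Bracho_elegans.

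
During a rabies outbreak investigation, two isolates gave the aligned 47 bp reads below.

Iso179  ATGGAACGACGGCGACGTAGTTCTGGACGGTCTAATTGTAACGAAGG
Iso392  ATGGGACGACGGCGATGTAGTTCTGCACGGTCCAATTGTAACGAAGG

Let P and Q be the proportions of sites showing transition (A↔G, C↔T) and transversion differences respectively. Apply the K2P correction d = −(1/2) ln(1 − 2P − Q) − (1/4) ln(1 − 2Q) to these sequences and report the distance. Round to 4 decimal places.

Differing sites — 5:A/G (Ti); 16:C/T (Ti); 26:G/C (Tv); 33:T/C (Ti).
Of the 4 differences, 3 transitions and 1 transversion over 47 sites: P = 3/47 = 0.063830, Q = 1/47 = 0.021277.
d = −0.5·ln(0.851063) − 0.25·ln(0.957446) = −0.5·(-0.161269) − 0.25·(-0.043486) = 0.0915.

0.0915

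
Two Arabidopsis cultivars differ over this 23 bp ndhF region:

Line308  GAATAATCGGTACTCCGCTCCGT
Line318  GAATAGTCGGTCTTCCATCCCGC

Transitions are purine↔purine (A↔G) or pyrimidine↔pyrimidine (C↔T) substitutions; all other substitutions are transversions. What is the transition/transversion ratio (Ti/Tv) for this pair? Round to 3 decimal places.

6.000

Mismatches occur at site 6 (A/G, transition), site 12 (A/C, transversion), site 13 (C/T, transition), site 17 (G/A, transition), site 18 (C/T, transition), site 19 (T/C, transition), site 23 (T/C, transition).
Of the 7 differences, 6 transitions and 1 transversion, so Ti/Tv = 6/1 = 6.000.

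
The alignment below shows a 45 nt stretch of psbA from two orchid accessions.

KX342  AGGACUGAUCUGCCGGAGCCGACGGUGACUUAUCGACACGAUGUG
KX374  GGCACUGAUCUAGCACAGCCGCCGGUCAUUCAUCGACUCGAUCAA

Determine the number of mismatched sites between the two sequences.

Differing sites — 1:A/G; 3:G/C; 12:G/A; 13:C/G; 15:G/A; 16:G/C; 22:A/C; 27:G/C; 29:C/U; 31:U/C; 38:A/U; 43:G/C; 44:U/A; 45:G/A.
That gives 14 mismatches out of 45 aligned sites, so the Hamming distance is 14.

14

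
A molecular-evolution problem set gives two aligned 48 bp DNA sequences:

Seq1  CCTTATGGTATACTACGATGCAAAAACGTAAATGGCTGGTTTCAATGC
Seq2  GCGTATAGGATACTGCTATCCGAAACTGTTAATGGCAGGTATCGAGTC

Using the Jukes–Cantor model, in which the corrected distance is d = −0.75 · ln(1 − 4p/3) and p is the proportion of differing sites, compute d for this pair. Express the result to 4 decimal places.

0.4408

The sequences differ at positions 1 (C/G), 3 (T/G), 7 (G/A), 9 (T/G), 15 (A/G), 17 (G/T), 20 (G/C), 22 (A/G), 26 (A/C), 27 (C/T), 30 (A/T), 37 (T/A), 41 (T/A), 44 (A/G), 46 (T/G), 47 (G/T).
p = 16/48 = 0.333333.
d = −0.75 · ln(1 − (4/3)·0.333333) = −0.75 · ln(0.555556) = −0.75 · (-0.587786) = 0.4408.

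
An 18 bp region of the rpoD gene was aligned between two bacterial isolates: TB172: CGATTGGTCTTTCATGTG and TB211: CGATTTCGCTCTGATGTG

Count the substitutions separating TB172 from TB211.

5

The sequences differ at positions 6 (G/T), 7 (G/C), 8 (T/G), 11 (T/C), 13 (C/G).
That gives 5 mismatches out of 18 aligned sites, so the Hamming distance is 5.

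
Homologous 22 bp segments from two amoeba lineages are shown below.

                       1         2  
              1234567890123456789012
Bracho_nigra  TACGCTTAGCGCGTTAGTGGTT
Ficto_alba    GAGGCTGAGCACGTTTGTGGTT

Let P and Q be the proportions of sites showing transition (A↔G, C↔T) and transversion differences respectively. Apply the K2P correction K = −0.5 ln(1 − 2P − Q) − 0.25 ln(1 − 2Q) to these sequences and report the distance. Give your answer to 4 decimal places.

0.2722

Mismatches occur at site 1 (T→G, transversion), site 3 (C→G, transversion), site 7 (T→G, transversion), site 11 (G→A, transition), site 16 (A→T, transversion).
Of the 5 differences, 1 transition and 4 transversions over 22 sites: P = 1/22 = 0.045455, Q = 4/22 = 0.181818.
d = −0.5·ln(0.727272) − 0.25·ln(0.636364) = −0.5·(-0.318455) − 0.25·(-0.451985) = 0.2722.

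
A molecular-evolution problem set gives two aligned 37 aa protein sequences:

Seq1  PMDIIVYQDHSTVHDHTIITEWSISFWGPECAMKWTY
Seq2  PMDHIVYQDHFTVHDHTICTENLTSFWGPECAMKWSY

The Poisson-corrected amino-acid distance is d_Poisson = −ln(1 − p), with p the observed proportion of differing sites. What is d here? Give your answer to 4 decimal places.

Differing sites — 4:I/H; 11:S/F; 19:I/C; 22:W/N; 23:S/L; 24:I/T; 36:T/S.
p = 7/37 = 0.189189.
d = −ln(1 − 0.189189) = −ln(0.810811) = 0.2097.

0.2097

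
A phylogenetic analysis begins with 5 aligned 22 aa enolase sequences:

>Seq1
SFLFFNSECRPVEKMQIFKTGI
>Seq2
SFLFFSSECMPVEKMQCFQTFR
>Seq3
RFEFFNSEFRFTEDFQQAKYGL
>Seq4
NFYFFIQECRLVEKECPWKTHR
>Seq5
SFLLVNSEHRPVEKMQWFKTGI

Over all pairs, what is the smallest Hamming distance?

Pairwise Hamming distances:
  Seq1 vs Seq2: 6
  Seq1 vs Seq3: 11
  Seq1 vs Seq4: 11
  Seq1 vs Seq5: 4
  Seq2 vs Seq3: 15
  Seq2 vs Seq4: 12
  Seq2 vs Seq5: 9
  Seq3 vs Seq4: 15
  Seq3 vs Seq5: 13
  Seq4 vs Seq5: 14
The smallest is 4, between Seq1 and Seq5.

4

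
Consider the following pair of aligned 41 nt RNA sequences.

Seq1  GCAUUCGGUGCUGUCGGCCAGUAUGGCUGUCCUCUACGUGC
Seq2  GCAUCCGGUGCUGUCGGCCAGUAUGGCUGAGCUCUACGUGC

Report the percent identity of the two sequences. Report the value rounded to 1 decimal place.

92.7%

Mismatches occur at site 5 (U/C), site 30 (U/A), site 31 (C/G).
38 of the 41 sites match, so the percent identity is 38/41 × 100 = 92.7%.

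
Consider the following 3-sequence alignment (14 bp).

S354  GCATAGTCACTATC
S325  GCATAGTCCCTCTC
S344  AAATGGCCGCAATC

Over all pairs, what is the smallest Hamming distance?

Pairwise Hamming distances:
  S354 vs S325: 2
  S354 vs S344: 6
  S325 vs S344: 7
The smallest is 2, between S354 and S325.

2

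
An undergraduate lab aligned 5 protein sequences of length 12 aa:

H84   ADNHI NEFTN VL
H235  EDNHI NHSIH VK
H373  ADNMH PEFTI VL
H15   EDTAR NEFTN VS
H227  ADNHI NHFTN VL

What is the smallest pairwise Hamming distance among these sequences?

Pairwise Hamming distances:
  H84 vs H235: 6
  H84 vs H373: 4
  H84 vs H15: 5
  H84 vs H227: 1
  H235 vs H373: 9
  H235 vs H15: 8
  H235 vs H227: 5
  H373 vs H15: 7
  H373 vs H227: 5
  H15 vs H227: 6
The smallest is 1, between H84 and H227.

1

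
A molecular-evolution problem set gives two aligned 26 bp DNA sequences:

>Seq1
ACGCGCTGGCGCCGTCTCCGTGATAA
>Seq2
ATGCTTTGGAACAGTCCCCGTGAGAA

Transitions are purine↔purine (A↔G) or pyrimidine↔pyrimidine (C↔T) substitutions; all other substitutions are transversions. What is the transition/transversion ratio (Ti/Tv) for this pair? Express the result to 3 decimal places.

The sequences differ at positions 2 (C/T, transition), 5 (G/T, transversion), 6 (C/T, transition), 10 (C/A, transversion), 11 (G/A, transition), 13 (C/A, transversion), 17 (T/C, transition), 24 (T/G, transversion).
Of the 8 differences, 4 transitions and 4 transversions, so Ti/Tv = 4/4 = 1.000.

1.000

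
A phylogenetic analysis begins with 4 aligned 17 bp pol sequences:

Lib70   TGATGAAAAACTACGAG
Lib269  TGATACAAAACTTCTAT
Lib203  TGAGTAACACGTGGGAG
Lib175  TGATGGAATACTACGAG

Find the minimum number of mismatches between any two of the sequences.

Pairwise Hamming distances:
  Lib70 vs Lib269: 5
  Lib70 vs Lib203: 7
  Lib70 vs Lib175: 2
  Lib269 vs Lib203: 10
  Lib269 vs Lib175: 6
  Lib203 vs Lib175: 9
The smallest is 2, between Lib70 and Lib175.

2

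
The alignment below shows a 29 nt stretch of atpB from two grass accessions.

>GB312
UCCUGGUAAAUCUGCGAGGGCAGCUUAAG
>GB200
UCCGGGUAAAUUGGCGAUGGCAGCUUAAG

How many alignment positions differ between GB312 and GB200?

Mismatches occur at site 4 (U↔G), site 12 (C↔U), site 13 (U↔G), site 18 (G↔U).
That gives 4 mismatches out of 29 aligned sites, so the Hamming distance is 4.

4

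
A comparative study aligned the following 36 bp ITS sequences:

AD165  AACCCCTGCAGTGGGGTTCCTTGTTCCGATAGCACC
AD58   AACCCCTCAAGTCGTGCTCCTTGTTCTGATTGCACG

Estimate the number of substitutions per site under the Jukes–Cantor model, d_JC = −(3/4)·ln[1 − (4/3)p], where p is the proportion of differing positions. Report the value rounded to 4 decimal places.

0.2635

Mismatches occur at site 8 (G↔C), site 9 (C↔A), site 13 (G↔C), site 15 (G↔T), site 17 (T↔C), site 27 (C↔T), site 31 (A↔T), site 36 (C↔G).
p = 8/36 = 0.222222.
d = −0.75 · ln(1 − (4/3)·0.222222) = −0.75 · ln(0.703704) = −0.75 · (-0.351397) = 0.2635.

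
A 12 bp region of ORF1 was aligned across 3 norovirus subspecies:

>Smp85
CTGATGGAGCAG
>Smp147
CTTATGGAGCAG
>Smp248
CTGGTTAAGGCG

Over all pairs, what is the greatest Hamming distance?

Pairwise Hamming distances:
  Smp85 vs Smp147: 1
  Smp85 vs Smp248: 5
  Smp147 vs Smp248: 6
The largest is 6, between Smp147 and Smp248.

6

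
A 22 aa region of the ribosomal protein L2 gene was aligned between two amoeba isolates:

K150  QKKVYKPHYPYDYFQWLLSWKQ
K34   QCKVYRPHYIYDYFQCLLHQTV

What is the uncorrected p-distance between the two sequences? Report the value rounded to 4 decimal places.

Mismatches occur at site 2 (K↔C), site 6 (K↔R), site 10 (P↔I), site 16 (W↔C), site 19 (S↔H), site 20 (W↔Q), site 21 (K↔T), site 22 (Q↔V).
There are 8 differences over 22 sites, so p = 8/22 = 0.3636.

0.3636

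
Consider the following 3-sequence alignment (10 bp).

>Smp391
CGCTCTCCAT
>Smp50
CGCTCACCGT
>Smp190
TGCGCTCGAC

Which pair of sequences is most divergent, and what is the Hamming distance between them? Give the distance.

6

Pairwise Hamming distances:
  Smp391 vs Smp50: 2
  Smp391 vs Smp190: 4
  Smp50 vs Smp190: 6
The largest is 6, between Smp50 and Smp190.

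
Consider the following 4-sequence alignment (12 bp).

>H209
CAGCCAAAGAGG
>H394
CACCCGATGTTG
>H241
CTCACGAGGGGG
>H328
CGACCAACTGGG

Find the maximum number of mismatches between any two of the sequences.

Pairwise Hamming distances:
  H209 vs H394: 5
  H209 vs H241: 6
  H209 vs H328: 5
  H394 vs H241: 5
  H394 vs H328: 7
  H241 vs H328: 6
The largest is 7, between H394 and H328.

7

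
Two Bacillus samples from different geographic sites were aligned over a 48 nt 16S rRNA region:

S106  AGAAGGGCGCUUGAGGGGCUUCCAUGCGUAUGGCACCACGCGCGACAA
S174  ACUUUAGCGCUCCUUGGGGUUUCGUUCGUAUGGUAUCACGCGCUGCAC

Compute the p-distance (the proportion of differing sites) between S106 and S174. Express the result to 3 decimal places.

0.375

Differing sites — 2:G/C; 3:A/U; 4:A/U; 5:G/U; 6:G/A; 12:U/C; 13:G/C; 14:A/U; 15:G/U; 19:C/G; 22:C/U; 24:A/G; 26:G/U; 34:C/U; 36:C/U; 44:G/U; 45:A/G; 48:A/C.
There are 18 differences over 48 sites, so p = 18/48 = 0.375.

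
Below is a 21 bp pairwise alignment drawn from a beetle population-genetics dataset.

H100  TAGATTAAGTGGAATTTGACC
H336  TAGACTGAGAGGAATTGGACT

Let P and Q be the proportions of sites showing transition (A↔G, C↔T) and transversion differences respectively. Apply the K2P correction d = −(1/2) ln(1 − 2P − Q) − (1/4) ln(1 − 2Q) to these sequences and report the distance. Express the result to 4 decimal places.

Differing sites — 5:T/C (Ti); 7:A/G (Ti); 10:T/A (Tv); 17:T/G (Tv); 21:C/T (Ti).
Of the 5 differences, 3 transitions and 2 transversions over 21 sites: P = 3/21 = 0.142857, Q = 2/21 = 0.095238.
d = −0.5·ln(0.619048) − 0.25·ln(0.809524) = −0.5·(-0.479572) − 0.25·(-0.211309) = 0.2926.

0.2926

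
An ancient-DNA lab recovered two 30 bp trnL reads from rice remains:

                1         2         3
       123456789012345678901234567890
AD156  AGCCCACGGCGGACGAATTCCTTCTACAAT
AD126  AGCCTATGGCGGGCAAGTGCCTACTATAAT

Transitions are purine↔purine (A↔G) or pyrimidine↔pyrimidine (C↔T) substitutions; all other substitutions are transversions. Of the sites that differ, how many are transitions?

The sequences differ at positions 5 (C/T, transition), 7 (C/T, transition), 13 (A/G, transition), 15 (G/A, transition), 17 (A/G, transition), 19 (T/G, transversion), 23 (T/A, transversion), 27 (C/T, transition).
Of the 8 differences, 6 transitions and 2 transversions, so the answer is 6.

6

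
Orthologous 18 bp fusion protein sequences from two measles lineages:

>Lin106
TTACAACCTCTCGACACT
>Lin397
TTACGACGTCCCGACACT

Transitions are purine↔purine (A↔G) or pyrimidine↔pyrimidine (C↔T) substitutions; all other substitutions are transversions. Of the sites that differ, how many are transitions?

Differing sites — 5:A/G (Ti); 8:C/G (Tv); 11:T/C (Ti).
Of the 3 differences, 2 transitions and 1 transversion, so the answer is 2.

2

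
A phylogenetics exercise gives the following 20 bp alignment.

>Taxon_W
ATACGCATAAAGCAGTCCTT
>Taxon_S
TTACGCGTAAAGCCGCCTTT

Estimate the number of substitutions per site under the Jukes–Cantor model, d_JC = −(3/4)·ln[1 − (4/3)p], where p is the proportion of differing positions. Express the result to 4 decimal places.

The sequences differ at positions 1 (A/T), 7 (A/G), 14 (A/C), 16 (T/C), 18 (C/T).
p = 5/20 = 0.250000.
d = −0.75 · ln(1 − (4/3)·0.250000) = −0.75 · ln(0.666667) = −0.75 · (-0.405465) = 0.3041.

0.3041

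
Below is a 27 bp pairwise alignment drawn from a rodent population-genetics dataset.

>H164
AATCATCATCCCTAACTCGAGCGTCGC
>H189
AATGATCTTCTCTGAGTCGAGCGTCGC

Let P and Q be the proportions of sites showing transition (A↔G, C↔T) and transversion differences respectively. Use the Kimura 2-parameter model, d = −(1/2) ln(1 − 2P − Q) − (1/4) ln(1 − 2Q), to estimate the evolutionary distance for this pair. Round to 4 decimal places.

0.2129

Mismatches occur at site 4 (C↔G, transversion), site 8 (A↔T, transversion), site 11 (C↔T, transition), site 14 (A↔G, transition), site 16 (C↔G, transversion).
Of the 5 differences, 2 transitions and 3 transversions over 27 sites: P = 2/27 = 0.074074, Q = 3/27 = 0.111111.
d = −0.5·ln(0.740741) − 0.25·ln(0.777778) = −0.5·(-0.300104) − 0.25·(-0.251314) = 0.2129.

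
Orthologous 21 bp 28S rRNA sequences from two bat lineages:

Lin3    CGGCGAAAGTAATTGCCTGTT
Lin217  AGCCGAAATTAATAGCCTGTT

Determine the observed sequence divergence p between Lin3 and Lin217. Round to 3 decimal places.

0.190

Mismatches occur at site 1 (C→A), site 3 (G→C), site 9 (G→T), site 14 (T→A).
There are 4 differences over 21 sites, so p = 4/21 = 0.190.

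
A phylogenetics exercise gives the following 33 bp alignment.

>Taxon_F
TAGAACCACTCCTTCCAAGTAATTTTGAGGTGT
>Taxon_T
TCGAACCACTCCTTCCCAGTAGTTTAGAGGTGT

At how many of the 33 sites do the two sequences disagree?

4

Differing sites — 2:A/C; 17:A/C; 22:A/G; 26:T/A.
That gives 4 mismatches out of 33 aligned sites, so the Hamming distance is 4.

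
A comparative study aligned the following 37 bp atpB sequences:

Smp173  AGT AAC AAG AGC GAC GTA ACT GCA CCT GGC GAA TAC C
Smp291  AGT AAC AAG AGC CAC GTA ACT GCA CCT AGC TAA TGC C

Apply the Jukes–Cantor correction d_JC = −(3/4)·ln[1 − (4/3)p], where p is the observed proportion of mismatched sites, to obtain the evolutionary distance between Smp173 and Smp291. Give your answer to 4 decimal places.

0.1167

Mismatches occur at site 13 (G→C), site 28 (G→A), site 31 (G→T), site 35 (A→G).
p = 4/37 = 0.108108.
d = −0.75 · ln(1 − (4/3)·0.108108) = −0.75 · ln(0.855856) = −0.75 · (-0.155653) = 0.1167.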